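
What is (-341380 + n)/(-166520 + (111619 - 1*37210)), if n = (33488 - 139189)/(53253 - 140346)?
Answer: 29731702639/8022223323 ≈ 3.7062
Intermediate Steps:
n = 105701/87093 (n = -105701/(-87093) = -105701*(-1/87093) = 105701/87093 ≈ 1.2137)
(-341380 + n)/(-166520 + (111619 - 1*37210)) = (-341380 + 105701/87093)/(-166520 + (111619 - 1*37210)) = -29731702639/(87093*(-166520 + (111619 - 37210))) = -29731702639/(87093*(-166520 + 74409)) = -29731702639/87093/(-92111) = -29731702639/87093*(-1/92111) = 29731702639/8022223323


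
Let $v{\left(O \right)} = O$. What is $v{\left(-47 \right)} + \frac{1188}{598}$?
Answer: $- \frac{13459}{299} \approx -45.013$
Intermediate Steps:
$v{\left(-47 \right)} + \frac{1188}{598} = -47 + \frac{1188}{598} = -47 + 1188 \cdot \frac{1}{598} = -47 + \frac{594}{299} = - \frac{13459}{299}$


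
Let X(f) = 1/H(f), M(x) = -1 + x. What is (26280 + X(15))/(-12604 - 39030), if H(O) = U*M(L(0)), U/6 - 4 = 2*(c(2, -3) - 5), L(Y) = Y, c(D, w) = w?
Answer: -1892161/3717648 ≈ -0.50897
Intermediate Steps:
U = -72 (U = 24 + 6*(2*(-3 - 5)) = 24 + 6*(2*(-8)) = 24 + 6*(-16) = 24 - 96 = -72)
H(O) = 72 (H(O) = -72*(-1 + 0) = -72*(-1) = 72)
X(f) = 1/72
(26280 + X(15))/(-12604 - 39030) = (26280 + 1/72)/(-12604 - 39030) = (1892161/72)/(-51634) = (1892161/72)*(-1/51634) = -1892161/3717648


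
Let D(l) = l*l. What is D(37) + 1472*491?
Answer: 724121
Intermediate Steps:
D(l) = l²
D(37) + 1472*491 = 37² + 1472*491 = 1369 + 722752 = 724121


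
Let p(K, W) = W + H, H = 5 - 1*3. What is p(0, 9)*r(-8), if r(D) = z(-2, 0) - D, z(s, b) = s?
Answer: 66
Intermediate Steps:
H = 2 (H = 5 - 3 = 2)
p(K, W) = 2 + W (p(K, W) = W + 2 = 2 + W)
r(D) = -2 - D
p(0, 9)*r(-8) = (2 + 9)*(-2 - 1*(-8)) = 11*(-2 + 8) = 11*6 = 66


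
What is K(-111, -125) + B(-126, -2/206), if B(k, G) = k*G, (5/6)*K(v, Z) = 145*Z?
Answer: -2240124/103 ≈ -21749.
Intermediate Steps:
K(v, Z) = 174*Z (K(v, Z) = 6*(145*Z)/5 = 174*Z)
B(k, G) = G*k
K(-111, -125) + B(-126, -2/206) = 174*(-125) - 2/206*(-126) = -21750 - 2*1/206*(-126) = -21750 - 1/103*(-126) = -21750 + 126/103 = -2240124/103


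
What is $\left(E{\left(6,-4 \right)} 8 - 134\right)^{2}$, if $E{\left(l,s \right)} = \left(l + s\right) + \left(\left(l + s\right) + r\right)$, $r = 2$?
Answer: $7396$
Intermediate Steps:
$E{\left(l,s \right)} = 2 + 2 l + 2 s$ ($E{\left(l,s \right)} = \left(l + s\right) + \left(\left(l + s\right) + 2\right) = \left(l + s\right) + \left(2 + l + s\right) = 2 + 2 l + 2 s$)
$\left(E{\left(6,-4 \right)} 8 - 134\right)^{2} = \left(\left(2 + 2 \cdot 6 + 2 \left(-4\right)\right) 8 - 134\right)^{2} = \left(\left(2 + 12 - 8\right) 8 - 134\right)^{2} = \left(6 \cdot 8 - 134\right)^{2} = \left(48 - 134\right)^{2} = \left(-86\right)^{2} = 7396$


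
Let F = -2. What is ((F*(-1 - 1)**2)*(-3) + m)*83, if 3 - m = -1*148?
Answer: 14525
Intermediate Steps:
m = 151 (m = 3 - (-1)*148 = 3 - 1*(-148) = 3 + 148 = 151)
((F*(-1 - 1)**2)*(-3) + m)*83 = (-2*(-1 - 1)**2*(-3) + 151)*83 = (-2*(-2)**2*(-3) + 151)*83 = (-2*4*(-3) + 151)*83 = (-8*(-3) + 151)*83 = (24 + 151)*83 = 175*83 = 14525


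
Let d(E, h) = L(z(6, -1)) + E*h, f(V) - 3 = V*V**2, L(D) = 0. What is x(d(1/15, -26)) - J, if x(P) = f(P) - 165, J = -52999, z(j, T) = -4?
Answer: 178307299/3375 ≈ 52832.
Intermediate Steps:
f(V) = 3 + V**3 (f(V) = 3 + V*V**2 = 3 + V**3)
d(E, h) = E*h (d(E, h) = 0 + E*h = E*h)
x(P) = -162 + P**3 (x(P) = (3 + P**3) - 165 = -162 + P**3)
x(d(1/15, -26)) - J = (-162 + (-26/15)**3) - 1*(-52999) = (-162 + ((1/15)*(-26))**3) + 52999 = (-162 + (-26/15)**3) + 52999 = (-162 - 17576/3375) + 52999 = -564326/3375 + 52999 = 178307299/3375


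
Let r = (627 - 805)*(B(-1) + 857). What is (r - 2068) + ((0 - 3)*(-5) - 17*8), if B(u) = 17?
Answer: -157761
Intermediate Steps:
r = -155572 (r = (627 - 805)*(17 + 857) = -178*874 = -155572)
(r - 2068) + ((0 - 3)*(-5) - 17*8) = (-155572 - 2068) + ((0 - 3)*(-5) - 17*8) = -157640 + (-3*(-5) - 136) = -157640 + (15 - 136) = -157640 - 121 = -157761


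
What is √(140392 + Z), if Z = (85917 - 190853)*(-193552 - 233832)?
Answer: 2*√11212026954 ≈ 2.1177e+5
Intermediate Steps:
Z = 44847967424 (Z = -104936*(-427384) = 44847967424)
√(140392 + Z) = √(140392 + 44847967424) = √44848107816 = 2*√11212026954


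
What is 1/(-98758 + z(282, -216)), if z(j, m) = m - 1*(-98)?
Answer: -1/98876 ≈ -1.0114e-5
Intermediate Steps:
z(j, m) = 98 + m (z(j, m) = m + 98 = 98 + m)
1/(-98758 + z(282, -216)) = 1/(-98758 + (98 - 216)) = 1/(-98758 - 118) = 1/(-98876) = -1/98876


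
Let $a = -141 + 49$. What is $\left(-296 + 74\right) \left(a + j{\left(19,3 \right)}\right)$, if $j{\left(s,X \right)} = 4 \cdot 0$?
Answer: $20424$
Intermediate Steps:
$j{\left(s,X \right)} = 0$
$a = -92$
$\left(-296 + 74\right) \left(a + j{\left(19,3 \right)}\right) = \left(-296 + 74\right) \left(-92 + 0\right) = \left(-222\right) \left(-92\right) = 20424$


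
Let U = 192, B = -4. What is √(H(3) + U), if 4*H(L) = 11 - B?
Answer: 3*√87/2 ≈ 13.991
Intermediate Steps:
H(L) = 15/4 (H(L) = (11 - 1*(-4))/4 = (11 + 4)/4 = (¼)*15 = 15/4)
√(H(3) + U) = √(15/4 + 192) = √(783/4) = 3*√87/2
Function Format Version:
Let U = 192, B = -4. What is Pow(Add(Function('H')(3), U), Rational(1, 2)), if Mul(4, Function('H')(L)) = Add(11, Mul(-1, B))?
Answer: Mul(Rational(3, 2), Pow(87, Rational(1, 2))) ≈ 13.991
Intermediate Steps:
Function('H')(L) = Rational(15, 4) (Function('H')(L) = Mul(Rational(1, 4), Add(11, Mul(-1, -4))) = Mul(Rational(1, 4), Add(11, 4)) = Mul(Rational(1, 4), 15) = Rational(15, 4))
Pow(Add(Function('H')(3), U), Rational(1, 2)) = Pow(Add(Rational(15, 4), 192), Rational(1, 2)) = Pow(Rational(783, 4), Rational(1, 2)) = Mul(Rational(3, 2), Pow(87, Rational(1, 2)))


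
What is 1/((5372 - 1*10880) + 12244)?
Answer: 1/6736 ≈ 0.00014846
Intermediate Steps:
1/((5372 - 1*10880) + 12244) = 1/((5372 - 10880) + 12244) = 1/(-5508 + 12244) = 1/6736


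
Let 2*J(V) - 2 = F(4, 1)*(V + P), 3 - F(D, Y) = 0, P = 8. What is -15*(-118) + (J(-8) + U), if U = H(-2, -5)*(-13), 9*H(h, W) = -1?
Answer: 15952/9 ≈ 1772.4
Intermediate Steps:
F(D, Y) = 3 (F(D, Y) = 3 - 1*0 = 3 + 0 = 3)
H(h, W) = -⅑ (H(h, W) = (⅑)*(-1) = -⅑)
J(V) = 13 + 3*V/2 (J(V) = 1 + (3*(V + 8))/2 = 1 + (3*(8 + V))/2 = 1 + (24 + 3*V)/2 = 1 + (12 + 3*V/2) = 13 + 3*V/2)
U = 13/9 (U = -⅑*(-13) = 13/9 ≈ 1.4444)
-15*(-118) + (J(-8) + U) = -15*(-118) + ((13 + (3/2)*(-8)) + 13/9) = 1770 + ((13 - 12) + 13/9) = 1770 + (1 + 13/9) = 1770 + 22/9 = 15952/9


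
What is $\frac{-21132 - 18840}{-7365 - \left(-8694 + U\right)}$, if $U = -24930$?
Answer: $- \frac{13324}{8753} \approx -1.5222$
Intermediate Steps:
$\frac{-21132 - 18840}{-7365 - \left(-8694 + U\right)} = \frac{-21132 - 18840}{-7365 + \left(8694 - -24930\right)} = - \frac{39972}{-7365 + \left(8694 + 24930\right)} = - \frac{39972}{-7365 + 33624} = - \frac{39972}{26259} = \left(-39972\right) \frac{1}{26259} = - \frac{13324}{8753}$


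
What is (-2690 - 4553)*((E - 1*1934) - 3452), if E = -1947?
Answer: 53112919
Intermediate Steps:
(-2690 - 4553)*((E - 1*1934) - 3452) = (-2690 - 4553)*((-1947 - 1*1934) - 3452) = -7243*((-1947 - 1934) - 3452) = -7243*(-3881 - 3452) = -7243*(-7333) = 53112919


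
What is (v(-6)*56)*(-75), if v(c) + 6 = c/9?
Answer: 28000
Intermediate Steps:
v(c) = -6 + c/9
(v(-6)*56)*(-75) = ((-6 + (⅑)*(-6))*56)*(-75) = ((-6 - ⅔)*56)*(-75) = -20/3*56*(-75) = -1120/3*(-75) = 28000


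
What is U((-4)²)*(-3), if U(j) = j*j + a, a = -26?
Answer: -690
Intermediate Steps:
U(j) = -26 + j² (U(j) = j*j - 26 = j² - 26 = -26 + j²)
U((-4)²)*(-3) = (-26 + ((-4)²)²)*(-3) = (-26 + 16²)*(-3) = (-26 + 256)*(-3) = 230*(-3) = -690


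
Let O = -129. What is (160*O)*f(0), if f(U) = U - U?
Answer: 0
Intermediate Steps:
f(U) = 0
(160*O)*f(0) = (160*(-129))*0 = -20640*0 = 0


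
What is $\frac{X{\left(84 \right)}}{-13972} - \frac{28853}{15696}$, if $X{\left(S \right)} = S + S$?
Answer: $- \frac{14491823}{7832304} \approx -1.8503$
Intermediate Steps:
$X{\left(S \right)} = 2 S$
$\frac{X{\left(84 \right)}}{-13972} - \frac{28853}{15696} = \frac{2 \cdot 84}{-13972} - \frac{28853}{15696} = 168 \left(- \frac{1}{13972}\right) - \frac{28853}{15696} = - \frac{6}{499} - \frac{28853}{15696} = - \frac{14491823}{7832304}$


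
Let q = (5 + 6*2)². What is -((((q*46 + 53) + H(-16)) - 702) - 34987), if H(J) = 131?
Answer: 22211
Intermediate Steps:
q = 289 (q = (5 + 12)² = 17² = 289)
-((((q*46 + 53) + H(-16)) - 702) - 34987) = -((((289*46 + 53) + 131) - 702) - 34987) = -((((13294 + 53) + 131) - 702) - 34987) = -(((13347 + 131) - 702) - 34987) = -((13478 - 702) - 34987) = -(12776 - 34987) = -1*(-22211) = 22211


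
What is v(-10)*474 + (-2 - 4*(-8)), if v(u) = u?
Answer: -4710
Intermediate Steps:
v(-10)*474 + (-2 - 4*(-8)) = -10*474 + (-2 - 4*(-8)) = -4740 + (-2 + 32) = -4740 + 30 = -4710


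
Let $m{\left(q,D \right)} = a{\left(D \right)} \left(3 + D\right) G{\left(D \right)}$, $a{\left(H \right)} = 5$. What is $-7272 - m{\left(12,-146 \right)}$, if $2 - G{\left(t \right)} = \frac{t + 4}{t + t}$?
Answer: $- \frac{903697}{146} \approx -6189.7$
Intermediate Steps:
$G{\left(t \right)} = 2 - \frac{4 + t}{2 t}$ ($G{\left(t \right)} = 2 - \frac{t + 4}{t + t} = 2 - \frac{4 + t}{2 t}$)
$m{\left(q,D \right)} = 5 \left(3 + D\right) \left(\frac{3}{2} - \frac{2}{D}\right)$
$-7272 - m{\left(12,-146 \right)} = -7272 - \left(\frac{25}{2} - \frac{30}{-146} + \frac{15}{2} \left(-146\right)\right) = -7272 - \left(\frac{25}{2} - - \frac{15}{73} - 1095\right) = -7272 - \left(\frac{25}{2} + \frac{15}{73} - 1095\right) = -7272 - - \frac{158015}{146} = -7272 + \frac{158015}{146} = - \frac{903697}{146}$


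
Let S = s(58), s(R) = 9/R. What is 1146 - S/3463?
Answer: 230178675/200854 ≈ 1146.0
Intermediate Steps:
S = 9/58 ≈ 0.15517
1146 - S/3463 = 1146 - 9/(58*3463) = 1146 - 1*9/200854 = 1146 - 9/200854 = 230178675/200854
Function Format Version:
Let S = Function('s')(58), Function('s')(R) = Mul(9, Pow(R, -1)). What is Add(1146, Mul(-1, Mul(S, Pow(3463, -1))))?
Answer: Rational(230178675, 200854) ≈ 1146.0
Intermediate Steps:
S = Rational(9, 58) (S = Mul(9, Pow(58, -1)) = Mul(9, Rational(1, 58)) = Rational(9, 58) ≈ 0.15517)
Add(1146, Mul(-1, Mul(S, Pow(3463, -1)))) = Add(1146, Mul(-1, Mul(Rational(9, 58), Pow(3463, -1)))) = Add(1146, Mul(-1, Mul(Rational(9, 58), Rational(1, 3463)))) = Add(1146, Mul(-1, Rational(9, 200854))) = Add(1146, Rational(-9, 200854)) = Rational(230178675, 200854)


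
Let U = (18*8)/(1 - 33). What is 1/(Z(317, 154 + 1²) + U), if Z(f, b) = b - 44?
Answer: 2/213 ≈ 0.0093897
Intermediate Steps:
Z(f, b) = -44 + b
U = -9/2 (U = 144/(-32) = 144*(-1/32) = -9/2 ≈ -4.5000)
1/(Z(317, 154 + 1²) + U) = 1/((-44 + (154 + 1²)) - 9/2) = 1/((-44 + (154 + 1)) - 9/2) = 1/((-44 + 155) - 9/2) = 1/(111 - 9/2) = 1/(213/2) = 2/213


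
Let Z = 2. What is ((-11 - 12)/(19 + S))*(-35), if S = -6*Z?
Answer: 115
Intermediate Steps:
S = -12 (S = -6*2 = -12)
((-11 - 12)/(19 + S))*(-35) = ((-11 - 12)/(19 - 12))*(-35) = -23/7*(-35) = 115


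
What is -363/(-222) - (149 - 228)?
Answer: 5967/74 ≈ 80.635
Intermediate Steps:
-363/(-222) - (149 - 228) = -363*(-1/222) - 1*(-79) = 121/74 + 79 = 5967/74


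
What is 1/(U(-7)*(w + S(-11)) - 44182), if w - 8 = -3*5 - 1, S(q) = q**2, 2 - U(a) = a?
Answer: -1/43165 ≈ -2.3167e-5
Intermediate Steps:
U(a) = 2 - a
w = -8 (w = 8 + (-3*5 - 1) = 8 + (-15 - 1) = 8 - 16 = -8)
1/(U(-7)*(w + S(-11)) - 44182) = 1/((2 - 1*(-7))*(-8 + (-11)**2) - 44182) = 1/((2 + 7)*(-8 + 121) - 44182) = 1/(9*113 - 44182) = 1/(1017 - 44182) = 1/(-43165) = -1/43165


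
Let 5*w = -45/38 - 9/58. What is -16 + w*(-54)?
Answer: -4228/2755 ≈ -1.5347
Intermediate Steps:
w = -738/2755 (w = (-45/38 - 9/58)/5 = (1/5)*(-738/551) = -738/2755 ≈ -0.26788)
-16 + w*(-54) = -16 - 738/2755*(-54) = -16 + 39852/2755 = -4228/2755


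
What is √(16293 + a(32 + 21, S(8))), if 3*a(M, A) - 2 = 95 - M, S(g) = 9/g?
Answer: √146769/3 ≈ 127.70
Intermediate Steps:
a(M, A) = 97/3 - M/3 (a(M, A) = ⅔ + (95 - M)/3 = ⅔ + (95/3 - M/3) = 97/3 - M/3)
√(16293 + a(32 + 21, S(8))) = √(16293 + (97/3 - (32 + 21)/3)) = √(16293 + (97/3 - ⅓*53)) = √(16293 + (97/3 - 53/3)) = √(16293 + 44/3) = √(48923/3) = √146769/3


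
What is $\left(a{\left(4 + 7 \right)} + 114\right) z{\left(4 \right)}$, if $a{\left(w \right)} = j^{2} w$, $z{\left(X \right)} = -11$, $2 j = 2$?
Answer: $-1375$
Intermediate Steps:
$j = 1$ ($j = \frac{1}{2} \cdot 2 = 1$)
$a{\left(w \right)} = w$ ($a{\left(w \right)} = 1^{2} w = 1 w = w$)
$\left(a{\left(4 + 7 \right)} + 114\right) z{\left(4 \right)} = \left(\left(4 + 7\right) + 114\right) \left(-11\right) = \left(11 + 114\right) \left(-11\right) = 125 \left(-11\right) = -1375$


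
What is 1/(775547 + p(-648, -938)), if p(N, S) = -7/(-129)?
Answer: 129/100045570 ≈ 1.2894e-6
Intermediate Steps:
p(N, S) = 7/129 (p(N, S) = -7*(-1/129) = 7/129)
1/(775547 + p(-648, -938)) = 1/(775547 + 7/129) = 1/(100045570/129) = 129/100045570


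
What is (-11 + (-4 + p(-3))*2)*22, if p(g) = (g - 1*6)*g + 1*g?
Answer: 638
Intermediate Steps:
p(g) = g + g*(-6 + g) (p(g) = (g - 6)*g + g = (-6 + g)*g + g = g*(-6 + g) + g = g + g*(-6 + g))
(-11 + (-4 + p(-3))*2)*22 = (-11 + (-4 - 3*(-5 - 3))*2)*22 = (-11 + (-4 - 3*(-8))*2)*22 = (-11 + (-4 + 24)*2)*22 = (-11 + 20*2)*22 = (-11 + 40)*22 = 29*22 = 638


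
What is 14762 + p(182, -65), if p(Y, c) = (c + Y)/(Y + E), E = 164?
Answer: 5107769/346 ≈ 14762.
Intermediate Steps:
p(Y, c) = (Y + c)/(164 + Y) (p(Y, c) = (c + Y)/(Y + 164) = (Y + c)/(164 + Y))
14762 + p(182, -65) = 14762 + (182 - 65)/(164 + 182) = 14762 + 117/346 = 5107769/346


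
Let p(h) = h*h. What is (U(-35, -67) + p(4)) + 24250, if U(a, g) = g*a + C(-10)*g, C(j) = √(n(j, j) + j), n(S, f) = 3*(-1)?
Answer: 26611 - 67*I*√13 ≈ 26611.0 - 241.57*I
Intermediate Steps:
p(h) = h²
n(S, f) = -3
C(j) = √(-3 + j)
U(a, g) = a*g + I*g*√13 (U(a, g) = g*a + √(-3 - 10)*g = a*g + √(-13)*g = a*g + (I*√13)*g = a*g + I*g*√13)
(U(-35, -67) + p(4)) + 24250 = (-67*(-35 + I*√13) + 4²) + 24250 = ((2345 - 67*I*√13) + 16) + 24250 = (2361 - 67*I*√13) + 24250 = 26611 - 67*I*√13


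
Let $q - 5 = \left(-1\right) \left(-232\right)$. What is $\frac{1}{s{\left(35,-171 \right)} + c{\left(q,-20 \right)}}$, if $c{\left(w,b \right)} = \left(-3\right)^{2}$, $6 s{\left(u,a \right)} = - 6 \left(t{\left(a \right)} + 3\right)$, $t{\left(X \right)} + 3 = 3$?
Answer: $\frac{1}{6} \approx 0.16667$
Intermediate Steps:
$q = 237$ ($q = 5 - -232 = 5 + 232 = 237$)
$t{\left(X \right)} = 0$ ($t{\left(X \right)} = -3 + 3 = 0$)
$s{\left(u,a \right)} = -3$ ($s{\left(u,a \right)} = \frac{\left(-6\right) \left(0 + 3\right)}{6} = \frac{\left(-6\right) 3}{6} = \frac{1}{6} \left(-18\right) = -3$)
$c{\left(w,b \right)} = 9$
$\frac{1}{s{\left(35,-171 \right)} + c{\left(q,-20 \right)}} = \frac{1}{-3 + 9} = \frac{1}{6}$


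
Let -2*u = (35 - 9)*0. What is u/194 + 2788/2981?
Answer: 2788/2981 ≈ 0.93526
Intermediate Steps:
u = 0 (u = -(35 - 9)*0/2 = -13*0 = -½*0 = 0)
u/194 + 2788/2981 = 0/194 + 2788/2981 = 0*(1/194) + 2788*(1/2981) = 0 + 2788/2981 = 2788/2981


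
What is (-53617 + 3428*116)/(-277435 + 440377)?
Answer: 114677/54314 ≈ 2.1114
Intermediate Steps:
(-53617 + 3428*116)/(-277435 + 440377) = (-53617 + 397648)/162942 = 344031*(1/162942) = 114677/54314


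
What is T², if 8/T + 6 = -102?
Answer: 4/729 ≈ 0.0054870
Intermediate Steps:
T = -2/27 (T = 8/(-6 - 102) = 8/(-108) = 8*(-1/108) = -2/27 ≈ -0.074074)
T² = (-2/27)² = 4/729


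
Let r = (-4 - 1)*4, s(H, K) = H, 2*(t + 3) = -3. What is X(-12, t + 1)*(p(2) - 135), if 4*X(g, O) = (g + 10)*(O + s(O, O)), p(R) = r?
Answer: -1085/2 ≈ -542.50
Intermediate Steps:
t = -9/2 (t = -3 + (½)*(-3) = -3 - 3/2 = -9/2 ≈ -4.5000)
r = -20 (r = -5*4 = -20)
p(R) = -20
X(g, O) = O*(10 + g)/2 (X(g, O) = ((g + 10)*(O + O))/4 = ((10 + g)*(2*O))/4 = (2*O*(10 + g))/4 = O*(10 + g)/2)
X(-12, t + 1)*(p(2) - 135) = ((-9/2 + 1)*(10 - 12)/2)*(-20 - 135) = ((½)*(-7/2)*(-2))*(-155) = (7/2)*(-155) = -1085/2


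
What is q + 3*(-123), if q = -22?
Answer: -391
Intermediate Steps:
q + 3*(-123) = -22 + 3*(-123) = -22 - 369 = -391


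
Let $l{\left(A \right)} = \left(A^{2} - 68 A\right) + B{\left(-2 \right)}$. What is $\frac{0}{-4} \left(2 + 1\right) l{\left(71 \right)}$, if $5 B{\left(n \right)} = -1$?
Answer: $0$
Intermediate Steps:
$B{\left(n \right)} = - \frac{1}{5}$ ($B{\left(n \right)} = \frac{1}{5} \left(-1\right) = - \frac{1}{5}$)
$l{\left(A \right)} = - \frac{1}{5} + A^{2} - 68 A$ ($l{\left(A \right)} = \left(A^{2} - 68 A\right) - \frac{1}{5} = - \frac{1}{5} + A^{2} - 68 A$)
$\frac{0}{-4} \left(2 + 1\right) l{\left(71 \right)} = \frac{0}{-4} \left(2 + 1\right) \left(- \frac{1}{5} + 71^{2} - 4828\right) = 0 \left(- \frac{1}{4}\right) 3 \left(- \frac{1}{5} + 5041 - 4828\right) = 0 \cdot 3 \cdot \frac{1064}{5} = 0 \cdot \frac{1064}{5} = 0$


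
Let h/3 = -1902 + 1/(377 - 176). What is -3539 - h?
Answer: 145188/67 ≈ 2167.0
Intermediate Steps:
h = -382301/67 (h = 3*(-1902 + 1/(377 - 176)) = 3*(-1902 + 1/201) = 3*(-382301/201) = -382301/67 ≈ -5706.0)
-3539 - h = -3539 - 1*(-382301/67) = -3539 + 382301/67 = 145188/67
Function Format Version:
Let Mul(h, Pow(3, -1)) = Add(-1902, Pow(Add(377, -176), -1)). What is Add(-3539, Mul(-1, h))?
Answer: Rational(145188, 67) ≈ 2167.0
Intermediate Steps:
h = Rational(-382301, 67) (h = Mul(3, Add(-1902, Pow(Add(377, -176), -1))) = Mul(3, Add(-1902, Pow(201, -1))) = Mul(3, Add(-1902, Rational(1, 201))) = Mul(3, Rational(-382301, 201)) = Rational(-382301, 67) ≈ -5706.0)
Add(-3539, Mul(-1, h)) = Add(-3539, Mul(-1, Rational(-382301, 67))) = Add(-3539, Rational(382301, 67)) = Rational(145188, 67)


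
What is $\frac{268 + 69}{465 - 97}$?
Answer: $\frac{337}{368} \approx 0.91576$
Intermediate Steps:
$\frac{268 + 69}{465 - 97} = \frac{337}{368}$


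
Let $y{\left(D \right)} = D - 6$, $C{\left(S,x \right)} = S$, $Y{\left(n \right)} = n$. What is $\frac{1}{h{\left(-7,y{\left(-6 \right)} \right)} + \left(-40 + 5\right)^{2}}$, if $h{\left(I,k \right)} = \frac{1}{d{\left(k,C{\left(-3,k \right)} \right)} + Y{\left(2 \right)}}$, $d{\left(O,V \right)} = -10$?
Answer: $\frac{8}{9799} \approx 0.00081641$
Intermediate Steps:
$y{\left(D \right)} = -6 + D$
$h{\left(I,k \right)} = - \frac{1}{8}$ ($h{\left(I,k \right)} = \frac{1}{-10 + 2} = \frac{1}{-8} = - \frac{1}{8}$)
$\frac{1}{h{\left(-7,y{\left(-6 \right)} \right)} + \left(-40 + 5\right)^{2}} = \frac{1}{- \frac{1}{8} + \left(-40 + 5\right)^{2}} = \frac{1}{- \frac{1}{8} + \left(-35\right)^{2}} = \frac{1}{- \frac{1}{8} + 1225} = \frac{1}{\frac{9799}{8}} = \frac{8}{9799}$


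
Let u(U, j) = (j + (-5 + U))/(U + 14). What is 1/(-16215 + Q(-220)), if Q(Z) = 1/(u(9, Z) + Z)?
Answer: -5276/85550363 ≈ -6.1671e-5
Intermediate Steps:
u(U, j) = (-5 + U + j)/(14 + U)
Q(Z) = 1/(4/23 + 24*Z/23) (Q(Z) = 1/((-5 + 9 + Z)/(14 + 9) + Z) = 1/((4 + Z)/23 + Z) = 1/((4/23 + Z/23) + Z) = 1/(4/23 + 24*Z/23))
1/(-16215 + Q(-220)) = 1/(-16215 + 23/(4*(1 + 6*(-220)))) = 1/(-16215 + 23/(4*(1 - 1320))) = 1/(-16215 + (23/4)/(-1319)) = 1/(-16215 + (23/4)*(-1/1319)) = 1/(-16215 - 23/5276) = 1/(-85550363/5276) = -5276/85550363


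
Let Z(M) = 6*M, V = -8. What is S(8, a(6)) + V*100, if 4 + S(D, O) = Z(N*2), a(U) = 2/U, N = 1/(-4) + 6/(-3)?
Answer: -831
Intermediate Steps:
N = -9/4 (N = 1*(-¼) + 6*(-⅓) = -¼ - 2 = -9/4 ≈ -2.2500)
S(D, O) = -31 (S(D, O) = -4 + 6*(-9/4*2) = -4 + 6*(-9/2) = -4 - 27 = -31)
S(8, a(6)) + V*100 = -31 - 8*100 = -31 - 800 = -831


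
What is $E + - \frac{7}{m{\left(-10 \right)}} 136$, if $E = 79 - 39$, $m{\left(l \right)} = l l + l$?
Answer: $\frac{1324}{45} \approx 29.422$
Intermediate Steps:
$m{\left(l \right)} = l + l^{2}$ ($m{\left(l \right)} = l^{2} + l = l + l^{2}$)
$E = 40$
$E + - \frac{7}{m{\left(-10 \right)}} 136 = 40 + - \frac{7}{\left(-10\right) \left(1 - 10\right)} 136 = 40 + - \frac{7}{\left(-10\right) \left(-9\right)} 136 = 40 + - \frac{7}{90} \cdot 136 = 40 + \left(-7\right) \frac{1}{90} \cdot 136 = 40 - \frac{476}{45} = \frac{1324}{45}$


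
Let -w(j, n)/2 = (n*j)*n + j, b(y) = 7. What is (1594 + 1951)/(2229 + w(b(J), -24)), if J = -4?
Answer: -3545/5849 ≈ -0.60609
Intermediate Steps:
w(j, n) = -2*j - 2*j*n² (w(j, n) = -2*((n*j)*n + j) = -2*((j*n)*n + j) = -2*(j*n² + j) = -2*(j + j*n²) = -2*j - 2*j*n²)
(1594 + 1951)/(2229 + w(b(J), -24)) = (1594 + 1951)/(2229 - 2*7*(1 + (-24)²)) = 3545/(2229 - 2*7*(1 + 576)) = 3545/(2229 - 2*7*577) = 3545/(2229 - 8078) = 3545/(-5849) = 3545*(-1/5849) = -3545/5849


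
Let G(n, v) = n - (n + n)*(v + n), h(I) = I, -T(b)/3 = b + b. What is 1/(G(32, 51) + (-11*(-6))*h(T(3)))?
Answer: -1/6468 ≈ -0.00015461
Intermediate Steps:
T(b) = -6*b (T(b) = -3*(b + b) = -6*b)
G(n, v) = n - 2*n*(n + v)
1/(G(32, 51) + (-11*(-6))*h(T(3))) = 1/(32*(1 - 2*32 - 2*51) + (-11*(-6))*(-6*3)) = 1/(32*(1 - 64 - 102) + 66*(-18)) = 1/(32*(-165) - 1188) = 1/(-5280 - 1188) = 1/(-6468) = -1/6468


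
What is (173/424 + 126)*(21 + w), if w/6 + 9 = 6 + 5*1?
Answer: 1768701/424 ≈ 4171.5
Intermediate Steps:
w = 12 (w = -54 + 6*(6 + 5*1) = -54 + 6*(6 + 5) = -54 + 6*11 = -54 + 66 = 12)
(173/424 + 126)*(21 + w) = (173/424 + 126)*(21 + 12) = (173*(1/424) + 126)*33 = (173/424 + 126)*33 = (53597/424)*33 = 1768701/424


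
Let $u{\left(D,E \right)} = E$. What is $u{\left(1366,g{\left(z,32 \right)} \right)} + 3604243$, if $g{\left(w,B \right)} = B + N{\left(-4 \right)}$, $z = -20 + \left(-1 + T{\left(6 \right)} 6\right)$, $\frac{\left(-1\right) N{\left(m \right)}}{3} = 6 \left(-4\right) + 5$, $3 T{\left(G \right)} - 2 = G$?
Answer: $3604332$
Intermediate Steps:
$T{\left(G \right)} = \frac{2}{3} + \frac{G}{3}$
$N{\left(m \right)} = 57$ ($N{\left(m \right)} = - 3 \left(6 \left(-4\right) + 5\right) = - 3 \left(-24 + 5\right) = \left(-3\right) \left(-19\right) = 57$)
$z = -5$ ($z = -20 - \left(1 - \left(\frac{2}{3} + \frac{1}{3} \cdot 6\right) 6\right) = -20 - \left(1 - \left(\frac{2}{3} + 2\right) 6\right) = -20 + \left(-1 + \frac{8}{3} \cdot 6\right) = -20 + \left(-1 + 16\right) = -20 + 15 = -5$)
$g{\left(w,B \right)} = 57 + B$ ($g{\left(w,B \right)} = B + 57 = 57 + B$)
$u{\left(1366,g{\left(z,32 \right)} \right)} + 3604243 = \left(57 + 32\right) + 3604243 = 89 + 3604243 = 3604332$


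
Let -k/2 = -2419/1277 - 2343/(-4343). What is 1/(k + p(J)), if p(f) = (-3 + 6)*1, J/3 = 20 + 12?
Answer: 5546011/31665445 ≈ 0.17514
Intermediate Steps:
J = 96 (J = 3*(20 + 12) = 3*32 = 96)
k = 15027412/5546011 (k = -2*(-2419/1277 - 2343/(-4343)) = -2*(-2419*1/1277 - 2343*(-1/4343)) = -2*(-2419/1277 + 2343/4343) = -2*(-7513706/5546011) = 15027412/5546011 ≈ 2.7096)
p(f) = 3 (p(f) = 3*1 = 3)
1/(k + p(J)) = 1/(15027412/5546011 + 3) = 1/(31665445/5546011) = 5546011/31665445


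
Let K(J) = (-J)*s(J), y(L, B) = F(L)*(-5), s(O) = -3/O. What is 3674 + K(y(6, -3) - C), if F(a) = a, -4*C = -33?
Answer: 3677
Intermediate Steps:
C = 33/4 (C = -¼*(-33) = 33/4 ≈ 8.2500)
y(L, B) = -5*L (y(L, B) = L*(-5) = -5*L)
K(J) = 3 (K(J) = (-J)*(-3/J) = 3)
3674 + K(y(6, -3) - C) = 3674 + 3 = 3677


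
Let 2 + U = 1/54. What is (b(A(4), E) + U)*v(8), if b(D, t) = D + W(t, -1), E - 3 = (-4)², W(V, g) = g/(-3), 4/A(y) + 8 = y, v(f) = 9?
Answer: -143/6 ≈ -23.833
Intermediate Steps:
A(y) = 4/(-8 + y)
W(V, g) = -g/3 (W(V, g) = g*(-⅓) = -g/3)
E = 19 (E = 3 + (-4)² = 3 + 16 = 19)
b(D, t) = ⅓ + D (b(D, t) = D - ⅓*(-1) = D + ⅓ = ⅓ + D)
U = -107/54 (U = -2 + 1/54 = -107/54 ≈ -1.9815)
(b(A(4), E) + U)*v(8) = ((⅓ + 4/(-8 + 4)) - 107/54)*9 = ((⅓ + 4/(-4)) - 107/54)*9 = ((⅓ + 4*(-¼)) - 107/54)*9 = ((⅓ - 1) - 107/54)*9 = (-⅔ - 107/54)*9 = -143/54*9 = -143/6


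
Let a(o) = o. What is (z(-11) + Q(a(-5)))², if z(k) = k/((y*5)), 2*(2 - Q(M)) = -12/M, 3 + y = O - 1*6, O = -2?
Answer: 1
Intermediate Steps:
y = -11 (y = -3 + (-2 - 1*6) = -3 + (-2 - 6) = -3 - 8 = -11)
Q(M) = 2 + 6/M (Q(M) = 2 - (-6)/M = 2 + 6/M)
z(k) = -k/55 (z(k) = k/((-11*5)) = k/(-55) = k*(-1/55) = -k/55)
(z(-11) + Q(a(-5)))² = (-1/55*(-11) + (2 + 6/(-5)))² = (⅕ + (2 + 6*(-⅕)))² = (⅕ + (2 - 6/5))² = (⅕ + ⅘)² = 1² = 1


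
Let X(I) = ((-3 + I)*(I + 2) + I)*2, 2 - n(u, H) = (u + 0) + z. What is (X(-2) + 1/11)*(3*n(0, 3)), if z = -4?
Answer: -774/11 ≈ -70.364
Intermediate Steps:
n(u, H) = 6 - u (n(u, H) = 2 - ((u + 0) - 4) = 2 - (u - 4) = 2 - (-4 + u) = 2 + (4 - u) = 6 - u)
X(I) = 2*I + 2*(-3 + I)*(2 + I) (X(I) = ((-3 + I)*(2 + I) + I)*2 = (I + (-3 + I)*(2 + I))*2 = 2*I + 2*(-3 + I)*(2 + I))
(X(-2) + 1/11)*(3*n(0, 3)) = ((-12 + 2*(-2)**2) + 1/11)*(3*(6 - 1*0)) = ((-12 + 2*4) + 1/11)*(3*(6 + 0)) = ((-12 + 8) + 1/11)*(3*6) = (-4 + 1/11)*18 = -43/11*18 = -774/11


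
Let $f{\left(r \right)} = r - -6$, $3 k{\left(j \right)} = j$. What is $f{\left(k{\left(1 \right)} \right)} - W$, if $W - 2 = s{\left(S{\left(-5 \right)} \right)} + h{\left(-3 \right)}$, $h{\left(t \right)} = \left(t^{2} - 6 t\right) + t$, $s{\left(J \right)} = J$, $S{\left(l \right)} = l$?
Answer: $- \frac{44}{3} \approx -14.667$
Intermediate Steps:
$k{\left(j \right)} = \frac{j}{3}$
$f{\left(r \right)} = 6 + r$ ($f{\left(r \right)} = r + 6 = 6 + r$)
$h{\left(t \right)} = t^{2} - 5 t$
$W = 21$ ($W = 2 - \left(5 + 3 \left(-5 - 3\right)\right) = 2 - -19 = 2 + \left(-5 + 24\right) = 2 + 19 = 21$)
$f{\left(k{\left(1 \right)} \right)} - W = \left(6 + \frac{1}{3} \cdot 1\right) - 21 = \left(6 + \frac{1}{3}\right) - 21 = \frac{19}{3} - 21 = - \frac{44}{3}$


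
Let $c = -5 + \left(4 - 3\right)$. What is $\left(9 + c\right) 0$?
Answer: $0$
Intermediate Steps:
$c = -4$ ($c = -5 + 1 = -4$)
$\left(9 + c\right) 0 = \left(9 - 4\right) 0 = 5 \cdot 0 = 0$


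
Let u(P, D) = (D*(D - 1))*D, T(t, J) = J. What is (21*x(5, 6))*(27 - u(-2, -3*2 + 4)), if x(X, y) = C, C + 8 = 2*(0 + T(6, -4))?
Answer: -13104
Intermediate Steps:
C = -16 (C = -8 + 2*(0 - 4) = -8 + 2*(-4) = -8 - 8 = -16)
x(X, y) = -16
u(P, D) = D²*(-1 + D) (u(P, D) = (D*(-1 + D))*D = D²*(-1 + D))
(21*x(5, 6))*(27 - u(-2, -3*2 + 4)) = (21*(-16))*(27 - (-3*2 + 4)²*(-1 + (-3*2 + 4))) = -336*(27 - (-6 + 4)²*(-1 + (-6 + 4))) = -336*(27 - (-2)²*(-1 - 2)) = -336*(27 - 4*(-3)) = -336*(27 - 1*(-12)) = -336*(27 + 12) = -336*39 = -13104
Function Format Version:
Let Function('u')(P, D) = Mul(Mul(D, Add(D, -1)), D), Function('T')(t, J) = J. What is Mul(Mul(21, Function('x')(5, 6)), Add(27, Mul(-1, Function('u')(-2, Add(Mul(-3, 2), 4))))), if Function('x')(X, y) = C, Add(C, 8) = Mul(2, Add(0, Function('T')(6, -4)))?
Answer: -13104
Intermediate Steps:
C = -16 (C = Add(-8, Mul(2, Add(0, -4))) = Add(-8, Mul(2, -4)) = Add(-8, -8) = -16)
Function('x')(X, y) = -16
Function('u')(P, D) = Mul(Pow(D, 2), Add(-1, D)) (Function('u')(P, D) = Mul(Mul(D, Add(-1, D)), D) = Mul(Pow(D, 2), Add(-1, D)))
Mul(Mul(21, Function('x')(5, 6)), Add(27, Mul(-1, Function('u')(-2, Add(Mul(-3, 2), 4))))) = Mul(Mul(21, -16), Add(27, Mul(-1, Mul(Pow(Add(Mul(-3, 2), 4), 2), Add(-1, Add(Mul(-3, 2), 4)))))) = Mul(-336, Add(27, Mul(-1, Mul(Pow(Add(-6, 4), 2), Add(-1, Add(-6, 4)))))) = Mul(-336, Add(27, Mul(-1, Mul(Pow(-2, 2), Add(-1, -2))))) = Mul(-336, Add(27, Mul(-1, Mul(4, -3)))) = Mul(-336, Add(27, Mul(-1, -12))) = Mul(-336, Add(27, 12)) = Mul(-336, 39) = -13104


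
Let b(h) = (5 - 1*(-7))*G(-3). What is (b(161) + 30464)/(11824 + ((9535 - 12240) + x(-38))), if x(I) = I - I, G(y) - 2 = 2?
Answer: 30512/9119 ≈ 3.3460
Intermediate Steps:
G(y) = 4 (G(y) = 2 + 2 = 4)
x(I) = 0
b(h) = 48 (b(h) = (5 - 1*(-7))*4 = (5 + 7)*4 = 12*4 = 48)
(b(161) + 30464)/(11824 + ((9535 - 12240) + x(-38))) = (48 + 30464)/(11824 + ((9535 - 12240) + 0)) = 30512/(11824 + (-2705 + 0)) = 30512/(11824 - 2705) = 30512/9119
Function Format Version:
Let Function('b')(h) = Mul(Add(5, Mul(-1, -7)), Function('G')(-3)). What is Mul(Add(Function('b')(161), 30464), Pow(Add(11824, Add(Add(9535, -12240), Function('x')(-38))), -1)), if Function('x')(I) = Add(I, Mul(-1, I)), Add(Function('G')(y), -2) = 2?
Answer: Rational(30512, 9119) ≈ 3.3460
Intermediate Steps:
Function('G')(y) = 4 (Function('G')(y) = Add(2, 2) = 4)
Function('x')(I) = 0
Function('b')(h) = 48 (Function('b')(h) = Mul(Add(5, Mul(-1, -7)), 4) = Mul(Add(5, 7), 4) = Mul(12, 4) = 48)
Mul(Add(Function('b')(161), 30464), Pow(Add(11824, Add(Add(9535, -12240), Function('x')(-38))), -1)) = Mul(Add(48, 30464), Pow(Add(11824, Add(Add(9535, -12240), 0)), -1)) = Mul(30512, Pow(Add(11824, Add(-2705, 0)), -1)) = Mul(30512, Pow(Add(11824, -2705), -1)) = Mul(30512, Pow(9119, -1)) = Mul(30512, Rational(1, 9119)) = Rational(30512, 9119)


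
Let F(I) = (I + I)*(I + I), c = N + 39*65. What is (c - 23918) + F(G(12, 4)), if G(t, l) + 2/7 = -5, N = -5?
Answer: -1042536/49 ≈ -21276.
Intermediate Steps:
G(t, l) = -37/7 (G(t, l) = -2/7 - 5 = -37/7)
c = 2530 (c = -5 + 39*65 = -5 + 2535 = 2530)
F(I) = 4*I**2 (F(I) = (2*I)*(2*I) = 4*I**2)
(c - 23918) + F(G(12, 4)) = (2530 - 23918) + 4*(-37/7)**2 = -21388 + 4*(1369/49) = -21388 + 5476/49 = -1042536/49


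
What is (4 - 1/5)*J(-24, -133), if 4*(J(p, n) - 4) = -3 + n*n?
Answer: 168169/10 ≈ 16817.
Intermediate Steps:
J(p, n) = 13/4 + n²/4 (J(p, n) = 4 + (-3 + n*n)/4 = 4 + (-3 + n²)/4 = 4 + (-¾ + n²/4) = 13/4 + n²/4)
(4 - 1/5)*J(-24, -133) = (4 - 1/5)*(13/4 + (¼)*(-133)²) = (4 + (⅕)*(-1))*(13/4 + (¼)*17689) = (4 - ⅕)*(13/4 + 17689/4) = (19/5)*(8851/2) = 168169/10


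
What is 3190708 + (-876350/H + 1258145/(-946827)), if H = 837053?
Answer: 51607669660951637/16174375119 ≈ 3.1907e+6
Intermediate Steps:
3190708 + (-876350/H + 1258145/(-946827)) = 3190708 + (-876350/837053 + 1258145/(-946827)) = 3190708 + (-876350*1/837053 + 1258145*(-1/946827)) = 3190708 + (-876350/837053 - 179735/135261) = 3190708 - 38426242615/16174375119 = 51607669660951637/16174375119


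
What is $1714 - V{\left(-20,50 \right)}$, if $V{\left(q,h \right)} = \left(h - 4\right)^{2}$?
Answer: $-402$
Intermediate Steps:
$V{\left(q,h \right)} = \left(-4 + h\right)^{2}$
$1714 - V{\left(-20,50 \right)} = 1714 - \left(-4 + 50\right)^{2} = 1714 - 46^{2} = 1714 - 2116 = -402$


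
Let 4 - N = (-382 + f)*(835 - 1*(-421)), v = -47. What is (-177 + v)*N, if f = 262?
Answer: -33762176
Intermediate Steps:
N = 150724 (N = 4 - (-382 + 262)*(835 - 1*(-421)) = 4 - (-120)*(835 + 421) = 4 - (-120)*1256 = 4 - 1*(-150720) = 4 + 150720 = 150724)
(-177 + v)*N = (-177 - 47)*150724 = -224*150724 = -33762176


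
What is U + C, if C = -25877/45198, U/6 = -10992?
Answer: -2980924373/45198 ≈ -65953.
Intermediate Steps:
U = -65952 (U = 6*(-10992) = -65952)
C = -25877/45198 (C = -25877*1/45198 = -25877/45198 ≈ -0.57253)
U + C = -65952 - 25877/45198 = -2980924373/45198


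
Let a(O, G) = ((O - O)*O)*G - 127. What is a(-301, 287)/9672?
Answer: -127/9672 ≈ -0.013131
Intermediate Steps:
a(O, G) = -127 (a(O, G) = (0*O)*G - 127 = 0*G - 127 = 0 - 127 = -127)
a(-301, 287)/9672 = -127/9672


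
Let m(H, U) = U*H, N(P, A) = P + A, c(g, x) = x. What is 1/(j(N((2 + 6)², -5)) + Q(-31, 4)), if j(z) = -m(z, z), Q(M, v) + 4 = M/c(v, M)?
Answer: -1/3484 ≈ -0.00028703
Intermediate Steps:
Q(M, v) = -3 (Q(M, v) = -4 + M/M = -4 + 1 = -3)
N(P, A) = A + P
m(H, U) = H*U
j(z) = -z² (j(z) = -z*z = -z²)
1/(j(N((2 + 6)², -5)) + Q(-31, 4)) = 1/(-(-5 + (2 + 6)²)² - 3) = 1/(-(-5 + 8²)² - 3) = 1/(-(-5 + 64)² - 3) = 1/(-1*59² - 3) = 1/(-1*3481 - 3) = 1/(-3481 - 3) = 1/(-3484) = -1/3484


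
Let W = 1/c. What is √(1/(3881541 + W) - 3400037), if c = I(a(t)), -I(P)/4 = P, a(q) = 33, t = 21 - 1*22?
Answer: 5*I*√35702600554760862678473/512363411 ≈ 1843.9*I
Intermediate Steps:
t = -1 (t = 21 - 22 = -1)
I(P) = -4*P
c = -132 (c = -4*33 = -132)
W = -1/132 (W = 1/(-132) = -1/132 ≈ -0.0075758)
√(1/(3881541 + W) - 3400037) = √(1/(3881541 - 1/132) - 3400037) = √(1/(512363411/132) - 3400037) = √(132/512363411 - 3400037) = √(-1742054554846075/512363411) = 5*I*√35702600554760862678473/512363411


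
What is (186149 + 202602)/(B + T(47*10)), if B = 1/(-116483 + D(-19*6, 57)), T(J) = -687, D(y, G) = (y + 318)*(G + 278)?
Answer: -18715639393/33074242 ≈ -565.87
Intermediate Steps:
D(y, G) = (278 + G)*(318 + y) (D(y, G) = (318 + y)*(278 + G) = (278 + G)*(318 + y))
B = -1/48143 (B = 1/(-116483 + (88404 + 278*(-19*6) + 318*57 + 57*(-19*6))) = 1/(-116483 + (88404 + 278*(-114) + 18126 + 57*(-114))) = 1/(-116483 + (88404 - 31692 + 18126 - 6498)) = 1/(-116483 + 68340) = 1/(-48143) = -1/48143 ≈ -2.0771e-5)
(186149 + 202602)/(B + T(47*10)) = (186149 + 202602)/(-1/48143 - 687) = 388751/(-33074242/48143) = 388751*(-48143/33074242) = -18715639393/33074242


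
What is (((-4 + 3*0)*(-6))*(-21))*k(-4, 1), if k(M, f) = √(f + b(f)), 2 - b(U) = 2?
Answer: -504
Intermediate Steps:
b(U) = 0 (b(U) = 2 - 1*2 = 2 - 2 = 0)
k(M, f) = √f (k(M, f) = √(f + 0) = √f)
(((-4 + 3*0)*(-6))*(-21))*k(-4, 1) = (((-4 + 3*0)*(-6))*(-21))*√1 = (((-4 + 0)*(-6))*(-21))*1 = (-4*(-6)*(-21))*1 = (24*(-21))*1 = -504*1 = -504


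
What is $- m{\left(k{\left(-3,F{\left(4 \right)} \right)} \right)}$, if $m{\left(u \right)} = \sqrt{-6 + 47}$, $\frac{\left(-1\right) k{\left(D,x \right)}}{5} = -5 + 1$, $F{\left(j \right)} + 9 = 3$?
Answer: $- \sqrt{41} \approx -6.4031$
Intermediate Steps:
$F{\left(j \right)} = -6$ ($F{\left(j \right)} = -9 + 3 = -6$)
$k{\left(D,x \right)} = 20$ ($k{\left(D,x \right)} = - 5 \left(-5 + 1\right) = \left(-5\right) \left(-4\right) = 20$)
$m{\left(u \right)} = \sqrt{41}$
$- m{\left(k{\left(-3,F{\left(4 \right)} \right)} \right)} = - \sqrt{41}$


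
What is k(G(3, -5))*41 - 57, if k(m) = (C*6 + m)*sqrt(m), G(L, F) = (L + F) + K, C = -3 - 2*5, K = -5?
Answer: -57 - 3485*I*sqrt(7) ≈ -57.0 - 9220.4*I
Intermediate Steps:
C = -13 (C = -3 - 10 = -13)
G(L, F) = -5 + F + L (G(L, F) = (L + F) - 5 = (F + L) - 5 = -5 + F + L)
k(m) = sqrt(m)*(-78 + m) (k(m) = (-13*6 + m)*sqrt(m) = (-78 + m)*sqrt(m) = sqrt(m)*(-78 + m))
k(G(3, -5))*41 - 57 = (sqrt(-5 - 5 + 3)*(-78 + (-5 - 5 + 3)))*41 - 57 = (sqrt(-7)*(-78 - 7))*41 - 57 = ((I*sqrt(7))*(-85))*41 - 57 = -85*I*sqrt(7)*41 - 57 = -3485*I*sqrt(7) - 57 = -57 - 3485*I*sqrt(7)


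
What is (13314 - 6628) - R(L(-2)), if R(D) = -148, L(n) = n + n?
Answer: 6834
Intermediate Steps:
L(n) = 2*n
(13314 - 6628) - R(L(-2)) = (13314 - 6628) - 1*(-148) = 6686 + 148 = 6834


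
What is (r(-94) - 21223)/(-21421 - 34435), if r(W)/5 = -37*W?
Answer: 3833/55856 ≈ 0.068623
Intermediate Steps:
r(W) = -185*W (r(W) = 5*(-37*W) = -185*W)
(r(-94) - 21223)/(-21421 - 34435) = (-185*(-94) - 21223)/(-21421 - 34435) = (17390 - 21223)/(-55856) = -3833*(-1/55856) = 3833/55856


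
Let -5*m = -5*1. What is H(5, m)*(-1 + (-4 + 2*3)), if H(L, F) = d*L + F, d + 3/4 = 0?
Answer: -11/4 ≈ -2.7500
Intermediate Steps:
d = -3/4 (d = -3/4 + 0 = -3/4 ≈ -0.75000)
m = 1 (m = -(-1) = -1/5*(-5) = 1)
H(L, F) = F - 3*L/4 (H(L, F) = -3*L/4 + F = F - 3*L/4)
H(5, m)*(-1 + (-4 + 2*3)) = (1 - 3/4*5)*(-1 + (-4 + 2*3)) = (1 - 15/4)*(-1 + (-4 + 6)) = -11*(-1 + 2)/4 = -11/4*1 = -11/4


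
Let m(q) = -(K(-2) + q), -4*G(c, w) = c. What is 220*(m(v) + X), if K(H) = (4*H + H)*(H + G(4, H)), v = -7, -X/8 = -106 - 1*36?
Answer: 244860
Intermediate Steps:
G(c, w) = -c/4
X = 1136 (X = -8*(-106 - 1*36) = -8*(-106 - 36) = -8*(-142) = 1136)
K(H) = 5*H*(-1 + H) (K(H) = (4*H + H)*(H - ¼*4) = (5*H)*(H - 1) = (5*H)*(-1 + H) = 5*H*(-1 + H))
m(q) = -30 - q (m(q) = -(5*(-2)*(-1 - 2) + q) = -(5*(-2)*(-3) + q) = -(30 + q) = -30 - q)
220*(m(v) + X) = 220*((-30 - 1*(-7)) + 1136) = 220*((-30 + 7) + 1136) = 220*(-23 + 1136) = 220*1113 = 244860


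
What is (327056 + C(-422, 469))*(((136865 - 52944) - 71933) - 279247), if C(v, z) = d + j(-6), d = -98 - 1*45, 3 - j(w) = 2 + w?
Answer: -87372312280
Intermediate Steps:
j(w) = 1 - w (j(w) = 3 - (2 + w) = 3 + (-2 - w) = 1 - w)
d = -143 (d = -98 - 45 = -143)
C(v, z) = -136 (C(v, z) = -143 + (1 - 1*(-6)) = -143 + (1 + 6) = -143 + 7 = -136)
(327056 + C(-422, 469))*(((136865 - 52944) - 71933) - 279247) = (327056 - 136)*(((136865 - 52944) - 71933) - 279247) = 326920*((83921 - 71933) - 279247) = 326920*(11988 - 279247) = 326920*(-267259) = -87372312280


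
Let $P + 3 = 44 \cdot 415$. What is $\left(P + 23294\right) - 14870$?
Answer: $26681$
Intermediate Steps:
$P = 18257$ ($P = -3 + 44 \cdot 415 = -3 + 18260 = 18257$)
$\left(P + 23294\right) - 14870 = \left(18257 + 23294\right) - 14870 = 41551 - 14870 = 26681$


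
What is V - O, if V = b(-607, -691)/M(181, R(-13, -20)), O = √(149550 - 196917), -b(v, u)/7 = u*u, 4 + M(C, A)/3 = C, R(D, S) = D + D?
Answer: -3342367/531 - 3*I*√5263 ≈ -6294.5 - 217.64*I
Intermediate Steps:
R(D, S) = 2*D
M(C, A) = -12 + 3*C
b(v, u) = -7*u² (b(v, u) = -7*u*u = -7*u²)
O = 3*I*√5263 (O = √(-47367) = 3*I*√5263 ≈ 217.64*I)
V = -3342367/531 (V = (-7*(-691)²)/(-12 + 3*181) = (-7*477481)/(-12 + 543) = -3342367/531 ≈ -6294.5)
V - O = -3342367/531 - 3*I*√5263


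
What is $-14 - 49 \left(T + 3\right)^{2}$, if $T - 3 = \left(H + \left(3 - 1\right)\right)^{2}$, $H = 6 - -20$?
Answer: $-30580914$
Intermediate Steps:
$H = 26$ ($H = 6 + 20 = 26$)
$T = 787$ ($T = 3 + \left(26 + \left(3 - 1\right)\right)^{2} = 3 + \left(26 + 2\right)^{2} = 3 + 28^{2} = 3 + 784 = 787$)
$-14 - 49 \left(T + 3\right)^{2} = -14 - 49 \left(787 + 3\right)^{2} = -14 - 49 \cdot 790^{2} = -14 - 30580900 = -30580914$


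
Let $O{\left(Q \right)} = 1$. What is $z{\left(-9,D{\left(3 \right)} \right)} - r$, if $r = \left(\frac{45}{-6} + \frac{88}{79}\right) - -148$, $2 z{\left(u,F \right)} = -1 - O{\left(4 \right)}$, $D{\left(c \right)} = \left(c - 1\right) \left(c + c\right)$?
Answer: $- \frac{22533}{158} \approx -142.61$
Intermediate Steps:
$D{\left(c \right)} = 2 c \left(-1 + c\right)$ ($D{\left(c \right)} = \left(-1 + c\right) 2 c = 2 c \left(-1 + c\right)$)
$z{\left(u,F \right)} = -1$ ($z{\left(u,F \right)} = \frac{-1 - 1}{2} = \frac{1}{2} \left(-2\right) = -1$)
$r = \frac{22375}{158}$ ($r = \left(45 \left(- \frac{1}{6}\right) + 88 \cdot \frac{1}{79}\right) + 148 = \left(- \frac{15}{2} + \frac{88}{79}\right) + 148 = - \frac{1009}{158} + 148 = \frac{22375}{158} \approx 141.61$)
$z{\left(-9,D{\left(3 \right)} \right)} - r = -1 - \frac{22375}{158} = - \frac{22533}{158}$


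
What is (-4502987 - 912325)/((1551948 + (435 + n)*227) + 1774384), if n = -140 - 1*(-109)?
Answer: -676914/427255 ≈ -1.5843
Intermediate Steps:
n = -31 (n = -140 + 109 = -31)
(-4502987 - 912325)/((1551948 + (435 + n)*227) + 1774384) = (-4502987 - 912325)/((1551948 + (435 - 31)*227) + 1774384) = -5415312/((1551948 + 404*227) + 1774384) = -5415312/((1551948 + 91708) + 1774384) = -5415312/(1643656 + 1774384) = -5415312/3418040 = -5415312*1/3418040 = -676914/427255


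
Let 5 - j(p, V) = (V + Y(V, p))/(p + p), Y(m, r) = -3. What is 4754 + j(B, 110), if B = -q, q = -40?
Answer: 380613/80 ≈ 4757.7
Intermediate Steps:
B = 40 (B = -1*(-40) = 40)
j(p, V) = 5 - (-3 + V)/(2*p) (j(p, V) = 5 - (V - 3)/(p + p) = 5 - (-3 + V)/(2*p))
4754 + j(B, 110) = 4754 + (½)*(3 - 1*110 + 10*40)/40 = 4754 + (½)*(1/40)*(3 - 110 + 400) = 4754 + (½)*(1/40)*293 = 4754 + 293/80 = 380613/80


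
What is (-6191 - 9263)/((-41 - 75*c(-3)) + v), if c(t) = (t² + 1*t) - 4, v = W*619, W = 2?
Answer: -15454/1047 ≈ -14.760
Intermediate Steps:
v = 1238 (v = 2*619 = 1238)
c(t) = -4 + t + t² (c(t) = (t² + t) - 4 = (t + t²) - 4 = -4 + t + t²)
(-6191 - 9263)/((-41 - 75*c(-3)) + v) = (-6191 - 9263)/((-41 - 75*(-4 - 3 + (-3)²)) + 1238) = -15454/((-41 - 75*(-4 - 3 + 9)) + 1238) = -15454/((-41 - 75*2) + 1238) = -15454/((-41 - 150) + 1238) = -15454/(-191 + 1238) = -15454/1047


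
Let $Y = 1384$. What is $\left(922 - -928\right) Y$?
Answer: $2560400$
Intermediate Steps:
$\left(922 - -928\right) Y = \left(922 - -928\right) 1384 = \left(922 + 928\right) 1384 = 1850 \cdot 1384 = 2560400$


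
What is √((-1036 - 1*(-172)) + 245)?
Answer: I*√619 ≈ 24.88*I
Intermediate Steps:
√((-1036 - 1*(-172)) + 245) = √((-1036 + 172) + 245) = √(-864 + 245) = √(-619) = I*√619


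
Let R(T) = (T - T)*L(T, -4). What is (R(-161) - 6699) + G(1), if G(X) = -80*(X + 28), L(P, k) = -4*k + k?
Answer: -9019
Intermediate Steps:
L(P, k) = -3*k
G(X) = -2240 - 80*X (G(X) = -80*(28 + X) = -2240 - 80*X)
R(T) = 0 (R(T) = (T - T)*(-3*(-4)) = 0*12 = 0)
(R(-161) - 6699) + G(1) = (0 - 6699) + (-2240 - 80*1) = -6699 + (-2240 - 80) = -6699 - 2320 = -9019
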